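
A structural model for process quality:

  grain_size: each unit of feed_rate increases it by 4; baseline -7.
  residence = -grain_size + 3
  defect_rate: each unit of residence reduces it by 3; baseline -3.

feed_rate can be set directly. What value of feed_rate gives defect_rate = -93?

Substituting into the residence equation gives residence = -4*feed_rate + 10.
Substituting into the defect_rate equation gives defect_rate = 12*feed_rate - 33.
Solve 12*feed_rate - 33 = -93: feed_rate = (-93 + 33) / 12 = -5.

feed_rate = -5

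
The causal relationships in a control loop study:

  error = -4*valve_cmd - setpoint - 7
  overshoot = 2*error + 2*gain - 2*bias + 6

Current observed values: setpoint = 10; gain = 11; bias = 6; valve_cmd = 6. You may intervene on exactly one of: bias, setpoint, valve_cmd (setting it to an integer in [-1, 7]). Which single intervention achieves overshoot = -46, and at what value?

Intervening on bias: overshoot = -2*bias - 54. Reaching -46 requires bias = -4, outside [-1, 7].
Intervening on setpoint: with other inputs at their observed values, overshoot = -2*setpoint - 46. Solving for -46 gives setpoint = 0, within [-1, 7].
Intervening on valve_cmd: overshoot = -8*valve_cmd - 18. Reaching -46 requires valve_cmd = 7/2, not an integer.

set setpoint = 0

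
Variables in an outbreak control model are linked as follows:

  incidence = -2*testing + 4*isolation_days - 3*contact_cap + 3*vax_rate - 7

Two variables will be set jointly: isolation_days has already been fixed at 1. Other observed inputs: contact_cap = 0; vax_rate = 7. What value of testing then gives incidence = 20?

testing = -1

With isolation_days held at 1:
Substituting into the incidence equation gives incidence = -2*testing + 18.
Solve -2*testing + 18 = 20: testing = (20 - 18) / -2 = -1.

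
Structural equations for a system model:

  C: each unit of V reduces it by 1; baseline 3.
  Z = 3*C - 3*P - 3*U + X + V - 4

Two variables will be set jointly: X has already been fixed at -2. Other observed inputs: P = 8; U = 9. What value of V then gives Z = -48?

V = 0

With X held at -2:
Substituting into the Z equation gives Z = -2*V - 48.
Solve -2*V - 48 = -48: V = (-48 + 48) / -2 = 0.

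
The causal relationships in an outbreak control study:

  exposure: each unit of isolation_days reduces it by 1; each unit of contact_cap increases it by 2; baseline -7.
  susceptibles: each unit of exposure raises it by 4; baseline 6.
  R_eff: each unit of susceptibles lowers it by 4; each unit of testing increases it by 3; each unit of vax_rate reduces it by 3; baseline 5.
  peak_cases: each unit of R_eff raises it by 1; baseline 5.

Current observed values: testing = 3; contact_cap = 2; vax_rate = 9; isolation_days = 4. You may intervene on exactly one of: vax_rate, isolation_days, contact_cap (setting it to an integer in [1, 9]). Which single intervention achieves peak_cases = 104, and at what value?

Intervening on vax_rate: with other inputs at their observed values, peak_cases = -3*vax_rate + 107. Solving for 104 gives vax_rate = 1, within [1, 9].
Intervening on isolation_days: peak_cases = 16*isolation_days + 16. Reaching 104 requires isolation_days = 11/2, not an integer.
Intervening on contact_cap: peak_cases = -32*contact_cap + 144. Reaching 104 requires contact_cap = 5/4, not an integer.

set vax_rate = 1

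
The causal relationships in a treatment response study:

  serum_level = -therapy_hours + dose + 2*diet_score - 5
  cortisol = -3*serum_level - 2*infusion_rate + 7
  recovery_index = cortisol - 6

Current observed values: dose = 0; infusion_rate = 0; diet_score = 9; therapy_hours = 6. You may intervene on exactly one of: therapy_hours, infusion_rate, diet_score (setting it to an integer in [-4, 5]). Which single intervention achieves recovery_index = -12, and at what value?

set infusion_rate = -4

Intervening on therapy_hours: recovery_index = 3*therapy_hours - 38. Reaching -12 requires therapy_hours = 26/3, not an integer.
Intervening on infusion_rate: with other inputs at their observed values, recovery_index = -2*infusion_rate - 20. Solving for -12 gives infusion_rate = -4, within [-4, 5].
Intervening on diet_score: recovery_index = -6*diet_score + 34. Reaching -12 requires diet_score = 23/3, not an integer.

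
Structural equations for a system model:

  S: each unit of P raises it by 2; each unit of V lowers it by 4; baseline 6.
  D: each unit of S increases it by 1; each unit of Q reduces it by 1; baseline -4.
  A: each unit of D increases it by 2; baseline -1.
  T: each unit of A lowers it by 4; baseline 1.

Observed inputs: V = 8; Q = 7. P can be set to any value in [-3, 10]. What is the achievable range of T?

141 to 349

Substituting into the S equation gives S = 2*P - 26.
This gives D = 2*P - 37.
A becomes 4*P - 75.
Substituting into the T equation gives T = -16*P + 301.
Linear in P, so extremes are at the endpoints: P = -3 gives T = 349; P = 10 gives T = 141.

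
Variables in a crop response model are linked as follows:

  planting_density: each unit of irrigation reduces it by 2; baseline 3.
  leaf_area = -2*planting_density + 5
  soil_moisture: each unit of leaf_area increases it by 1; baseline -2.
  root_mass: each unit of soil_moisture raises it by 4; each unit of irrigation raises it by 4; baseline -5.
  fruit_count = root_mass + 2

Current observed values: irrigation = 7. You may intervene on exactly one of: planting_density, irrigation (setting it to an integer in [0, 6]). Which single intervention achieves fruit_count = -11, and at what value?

set planting_density = 6

Intervening on planting_density: with other inputs at their observed values, fruit_count = -8*planting_density + 37. Solving for -11 gives planting_density = 6, within [0, 6].
Intervening on irrigation: fruit_count = 20*irrigation - 15. Reaching -11 requires irrigation = 1/5, not an integer.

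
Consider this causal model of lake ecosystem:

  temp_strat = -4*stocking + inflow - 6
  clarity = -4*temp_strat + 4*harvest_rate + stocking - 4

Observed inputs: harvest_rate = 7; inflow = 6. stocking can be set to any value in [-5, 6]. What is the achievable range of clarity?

-61 to 126

Substituting into the temp_strat equation gives temp_strat = -4*stocking.
clarity becomes 17*stocking + 24.
Linear in stocking, so extremes are at the endpoints: stocking = -5 gives clarity = -61; stocking = 6 gives clarity = 126.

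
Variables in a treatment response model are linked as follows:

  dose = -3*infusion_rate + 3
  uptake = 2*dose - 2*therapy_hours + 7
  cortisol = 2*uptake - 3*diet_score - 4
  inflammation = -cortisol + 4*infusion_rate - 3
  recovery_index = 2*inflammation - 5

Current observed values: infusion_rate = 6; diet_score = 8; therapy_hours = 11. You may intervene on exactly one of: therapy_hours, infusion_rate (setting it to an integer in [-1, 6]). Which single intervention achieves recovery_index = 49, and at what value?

set infusion_rate = -1

Intervening on therapy_hours: recovery_index = 8*therapy_hours + 185. Reaching 49 requires therapy_hours = -17, outside [-1, 6].
Intervening on infusion_rate: with other inputs at their observed values, recovery_index = 32*infusion_rate + 81. Solving for 49 gives infusion_rate = -1, within [-1, 6].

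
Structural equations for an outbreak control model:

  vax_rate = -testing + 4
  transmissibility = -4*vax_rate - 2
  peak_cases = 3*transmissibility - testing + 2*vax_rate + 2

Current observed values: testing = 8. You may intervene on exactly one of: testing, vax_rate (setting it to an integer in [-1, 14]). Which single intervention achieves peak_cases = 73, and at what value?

set testing = 13

Intervening on testing: with other inputs at their observed values, peak_cases = 9*testing - 44. Solving for 73 gives testing = 13, within [-1, 14].
Intervening on vax_rate: peak_cases = -10*vax_rate - 12. Reaching 73 requires vax_rate = -17/2, not an integer.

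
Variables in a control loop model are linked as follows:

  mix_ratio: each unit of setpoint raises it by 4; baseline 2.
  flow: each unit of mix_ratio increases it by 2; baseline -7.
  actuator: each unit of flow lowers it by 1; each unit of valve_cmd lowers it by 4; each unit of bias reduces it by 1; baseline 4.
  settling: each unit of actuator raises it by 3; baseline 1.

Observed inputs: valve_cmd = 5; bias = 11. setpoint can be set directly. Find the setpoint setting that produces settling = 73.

Substituting into the flow equation gives flow = 8*setpoint - 3.
Substituting into the actuator equation gives actuator = -8*setpoint - 24.
This gives settling = -24*setpoint - 71.
Solve -24*setpoint - 71 = 73: setpoint = (73 + 71) / -24 = -6.

setpoint = -6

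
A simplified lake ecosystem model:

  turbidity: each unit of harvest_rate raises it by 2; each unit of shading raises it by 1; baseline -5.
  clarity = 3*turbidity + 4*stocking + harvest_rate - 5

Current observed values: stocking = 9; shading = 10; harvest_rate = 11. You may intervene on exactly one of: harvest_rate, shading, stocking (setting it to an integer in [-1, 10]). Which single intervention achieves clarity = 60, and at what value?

set harvest_rate = 2

Intervening on harvest_rate: with other inputs at their observed values, clarity = 7*harvest_rate + 46. Solving for 60 gives harvest_rate = 2, within [-1, 10].
Intervening on shading: clarity = 3*shading + 93. Reaching 60 requires shading = -11, outside [-1, 10].
Intervening on stocking: clarity = 4*stocking + 87. Reaching 60 requires stocking = -27/4, not an integer.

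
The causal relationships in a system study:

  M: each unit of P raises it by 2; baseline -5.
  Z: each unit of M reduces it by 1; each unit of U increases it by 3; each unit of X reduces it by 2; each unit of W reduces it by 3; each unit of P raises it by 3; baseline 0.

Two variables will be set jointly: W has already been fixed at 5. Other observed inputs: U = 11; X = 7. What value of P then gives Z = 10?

With W held at 5:
Substituting into the Z equation gives Z = P + 9.
Solve P + 9 = 10: P = (10 - 9) / 1 = 1.

P = 1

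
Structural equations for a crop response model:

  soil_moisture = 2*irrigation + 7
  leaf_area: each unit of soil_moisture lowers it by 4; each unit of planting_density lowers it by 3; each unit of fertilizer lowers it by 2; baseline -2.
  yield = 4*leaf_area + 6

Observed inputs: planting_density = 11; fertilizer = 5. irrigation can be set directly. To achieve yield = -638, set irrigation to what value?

Substituting into the leaf_area equation gives leaf_area = -8*irrigation - 73.
So yield = -32*irrigation - 286.
Solve -32*irrigation - 286 = -638: irrigation = (-638 + 286) / -32 = 11.

irrigation = 11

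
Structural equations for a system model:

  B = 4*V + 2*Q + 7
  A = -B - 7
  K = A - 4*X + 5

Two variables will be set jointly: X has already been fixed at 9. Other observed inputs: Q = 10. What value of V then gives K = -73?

With X held at 9:
Substituting into the B equation gives B = 4*V + 27.
Substituting into the A equation gives A = -4*V - 34.
So K = -4*V - 65.
Solve -4*V - 65 = -73: V = (-73 + 65) / -4 = 2.

V = 2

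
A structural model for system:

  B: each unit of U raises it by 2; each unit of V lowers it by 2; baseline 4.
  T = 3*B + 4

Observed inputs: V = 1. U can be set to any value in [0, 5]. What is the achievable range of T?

10 to 40

Substituting into the B equation gives B = 2*U + 2.
This gives T = 6*U + 10.
Linear in U, so extremes are at the endpoints: U = 0 gives T = 10; U = 5 gives T = 40.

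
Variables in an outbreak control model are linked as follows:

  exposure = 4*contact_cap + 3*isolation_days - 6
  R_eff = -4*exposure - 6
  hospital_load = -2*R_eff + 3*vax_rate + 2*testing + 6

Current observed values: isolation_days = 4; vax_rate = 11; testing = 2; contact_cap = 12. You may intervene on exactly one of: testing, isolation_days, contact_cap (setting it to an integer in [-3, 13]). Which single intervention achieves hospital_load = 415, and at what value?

set isolation_days = 1

Intervening on testing: hospital_load = 2*testing + 483. Reaching 415 requires testing = -34, outside [-3, 13].
Intervening on isolation_days: with other inputs at their observed values, hospital_load = 24*isolation_days + 391. Solving for 415 gives isolation_days = 1, within [-3, 13].
Intervening on contact_cap: hospital_load = 32*contact_cap + 103. Reaching 415 requires contact_cap = 39/4, not an integer.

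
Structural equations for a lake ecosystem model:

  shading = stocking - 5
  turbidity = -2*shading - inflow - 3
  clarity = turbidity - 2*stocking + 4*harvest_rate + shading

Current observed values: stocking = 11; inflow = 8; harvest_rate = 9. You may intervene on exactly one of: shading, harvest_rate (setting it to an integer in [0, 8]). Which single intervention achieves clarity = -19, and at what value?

set harvest_rate = 5

Intervening on shading: clarity = -shading + 3. Reaching -19 requires shading = 22, outside [0, 8].
Intervening on harvest_rate: with other inputs at their observed values, clarity = 4*harvest_rate - 39. Solving for -19 gives harvest_rate = 5, within [0, 8].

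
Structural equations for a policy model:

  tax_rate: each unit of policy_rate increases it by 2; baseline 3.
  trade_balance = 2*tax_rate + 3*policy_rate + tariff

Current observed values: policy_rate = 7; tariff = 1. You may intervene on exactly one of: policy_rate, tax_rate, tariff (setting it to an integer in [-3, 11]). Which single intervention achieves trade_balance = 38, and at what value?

set tax_rate = 8

Intervening on policy_rate: trade_balance = 7*policy_rate + 7. Reaching 38 requires policy_rate = 31/7, not an integer.
Intervening on tax_rate: with other inputs at their observed values, trade_balance = 2*tax_rate + 22. Solving for 38 gives tax_rate = 8, within [-3, 11].
Intervening on tariff: trade_balance = tariff + 55. Reaching 38 requires tariff = -17, outside [-3, 11].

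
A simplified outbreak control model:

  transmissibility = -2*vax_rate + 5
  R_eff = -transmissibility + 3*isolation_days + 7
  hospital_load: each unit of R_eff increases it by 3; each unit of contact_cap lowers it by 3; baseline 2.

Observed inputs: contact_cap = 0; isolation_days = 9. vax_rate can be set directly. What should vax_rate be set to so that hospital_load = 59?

vax_rate = -5

Substituting into the R_eff equation gives R_eff = 2*vax_rate + 29.
So hospital_load = 6*vax_rate + 89.
Solve 6*vax_rate + 89 = 59: vax_rate = (59 - 89) / 6 = -5.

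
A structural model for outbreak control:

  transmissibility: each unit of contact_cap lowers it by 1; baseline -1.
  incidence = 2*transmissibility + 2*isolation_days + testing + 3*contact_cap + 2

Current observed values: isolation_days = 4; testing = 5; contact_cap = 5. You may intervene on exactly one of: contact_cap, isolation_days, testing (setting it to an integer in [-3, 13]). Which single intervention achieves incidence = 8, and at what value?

Intervening on contact_cap: incidence = contact_cap + 13. Reaching 8 requires contact_cap = -5, outside [-3, 13].
Intervening on isolation_days: with other inputs at their observed values, incidence = 2*isolation_days + 10. Solving for 8 gives isolation_days = -1, within [-3, 13].
Intervening on testing: incidence = testing + 13. Reaching 8 requires testing = -5, outside [-3, 13].

set isolation_days = -1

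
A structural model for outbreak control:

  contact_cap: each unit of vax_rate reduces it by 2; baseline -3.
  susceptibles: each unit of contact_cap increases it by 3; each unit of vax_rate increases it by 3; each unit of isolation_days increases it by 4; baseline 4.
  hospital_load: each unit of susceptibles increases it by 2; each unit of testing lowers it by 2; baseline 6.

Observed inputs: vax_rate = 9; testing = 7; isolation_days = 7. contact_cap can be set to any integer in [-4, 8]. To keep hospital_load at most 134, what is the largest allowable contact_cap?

Intervening on contact_cap fixes its value directly, overriding its dependence on vax_rate.
Substituting into the susceptibles equation gives susceptibles = 3*contact_cap + 59.
So hospital_load = 6*contact_cap + 110.
Require 6*contact_cap + 110 ≤ 134, so contact_cap ≤ 4.
The largest integer in [-4, 8] satisfying this is 4.

contact_cap = 4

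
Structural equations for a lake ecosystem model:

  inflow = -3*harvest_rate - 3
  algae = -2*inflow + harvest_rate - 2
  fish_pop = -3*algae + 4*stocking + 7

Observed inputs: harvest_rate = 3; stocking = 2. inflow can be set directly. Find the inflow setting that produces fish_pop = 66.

Intervening on inflow fixes its value directly, overriding its dependence on harvest_rate.
Substituting into the algae equation gives algae = -2*inflow + 1.
This gives fish_pop = 6*inflow + 12.
Solve 6*inflow + 12 = 66: inflow = (66 - 12) / 6 = 9.

inflow = 9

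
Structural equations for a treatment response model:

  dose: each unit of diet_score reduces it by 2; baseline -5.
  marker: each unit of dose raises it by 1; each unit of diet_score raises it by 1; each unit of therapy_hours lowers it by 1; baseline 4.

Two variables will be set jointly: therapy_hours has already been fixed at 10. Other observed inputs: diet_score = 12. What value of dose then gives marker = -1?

With therapy_hours held at 10:
Intervening on dose fixes its value directly, overriding its dependence on diet_score.
Substituting into the marker equation gives marker = dose + 6.
Solve dose + 6 = -1: dose = (-1 - 6) / 1 = -7.

dose = -7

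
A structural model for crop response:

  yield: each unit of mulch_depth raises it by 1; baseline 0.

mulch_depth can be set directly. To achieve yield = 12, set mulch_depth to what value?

Solve mulch_depth = 12: mulch_depth = 12 / 1 = 12.

mulch_depth = 12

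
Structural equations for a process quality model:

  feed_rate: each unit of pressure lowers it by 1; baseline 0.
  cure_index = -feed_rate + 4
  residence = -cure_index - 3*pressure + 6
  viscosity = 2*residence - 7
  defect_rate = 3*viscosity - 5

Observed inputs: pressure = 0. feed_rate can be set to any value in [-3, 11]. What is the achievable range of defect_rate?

Intervening on feed_rate fixes its value directly, overriding its dependence on pressure.
Substituting into the residence equation gives residence = feed_rate + 2.
Substituting into the viscosity equation gives viscosity = 2*feed_rate - 3.
So defect_rate = 6*feed_rate - 14.
Linear in feed_rate, so extremes are at the endpoints: feed_rate = -3 gives defect_rate = -32; feed_rate = 11 gives defect_rate = 52.

-32 to 52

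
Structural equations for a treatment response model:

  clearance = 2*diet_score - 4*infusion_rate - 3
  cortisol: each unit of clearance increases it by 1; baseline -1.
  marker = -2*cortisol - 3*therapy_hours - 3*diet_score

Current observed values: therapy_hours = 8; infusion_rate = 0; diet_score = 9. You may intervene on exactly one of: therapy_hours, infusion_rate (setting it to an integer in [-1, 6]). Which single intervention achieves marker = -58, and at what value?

Intervening on therapy_hours: with other inputs at their observed values, marker = -3*therapy_hours - 55. Solving for -58 gives therapy_hours = 1, within [-1, 6].
Intervening on infusion_rate: marker = 8*infusion_rate - 79. Reaching -58 requires infusion_rate = 21/8, not an integer.

set therapy_hours = 1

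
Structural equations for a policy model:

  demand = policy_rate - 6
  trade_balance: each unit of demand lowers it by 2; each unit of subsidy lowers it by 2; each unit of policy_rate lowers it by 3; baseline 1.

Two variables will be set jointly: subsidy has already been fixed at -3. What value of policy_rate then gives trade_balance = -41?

With subsidy held at -3:
Substituting into the trade_balance equation gives trade_balance = -5*policy_rate + 19.
Solve -5*policy_rate + 19 = -41: policy_rate = (-41 - 19) / -5 = 12.

policy_rate = 12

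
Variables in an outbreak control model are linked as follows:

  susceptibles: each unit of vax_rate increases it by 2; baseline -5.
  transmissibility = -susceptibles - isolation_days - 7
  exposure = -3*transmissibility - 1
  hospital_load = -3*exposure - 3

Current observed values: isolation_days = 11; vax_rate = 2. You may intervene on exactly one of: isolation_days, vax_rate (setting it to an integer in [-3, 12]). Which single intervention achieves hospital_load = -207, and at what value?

set vax_rate = 5

Intervening on isolation_days: hospital_load = -9*isolation_days - 54. Reaching -207 requires isolation_days = 17, outside [-3, 12].
Intervening on vax_rate: with other inputs at their observed values, hospital_load = -18*vax_rate - 117. Solving for -207 gives vax_rate = 5, within [-3, 12].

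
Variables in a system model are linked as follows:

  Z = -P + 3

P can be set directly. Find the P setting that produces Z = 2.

Solve -P + 3 = 2: P = (2 - 3) / -1 = 1.

P = 1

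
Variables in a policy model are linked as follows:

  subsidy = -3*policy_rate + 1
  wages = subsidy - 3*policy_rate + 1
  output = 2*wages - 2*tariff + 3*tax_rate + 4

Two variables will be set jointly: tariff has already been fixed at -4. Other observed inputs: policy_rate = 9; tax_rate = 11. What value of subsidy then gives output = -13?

With tariff held at -4:
Intervening on subsidy fixes its value directly, overriding its dependence on policy_rate.
Substituting into the wages equation gives wages = subsidy - 26.
Substituting into the output equation gives output = 2*subsidy - 7.
Solve 2*subsidy - 7 = -13: subsidy = (-13 + 7) / 2 = -3.

subsidy = -3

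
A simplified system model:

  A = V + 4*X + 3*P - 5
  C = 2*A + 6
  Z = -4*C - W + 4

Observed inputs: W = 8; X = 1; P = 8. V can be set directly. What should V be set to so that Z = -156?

V = -7

Substituting into the A equation gives A = V + 23.
Substituting into the C equation gives C = 2*V + 52.
So Z = -8*V - 212.
Solve -8*V - 212 = -156: V = (-156 + 212) / -8 = -7.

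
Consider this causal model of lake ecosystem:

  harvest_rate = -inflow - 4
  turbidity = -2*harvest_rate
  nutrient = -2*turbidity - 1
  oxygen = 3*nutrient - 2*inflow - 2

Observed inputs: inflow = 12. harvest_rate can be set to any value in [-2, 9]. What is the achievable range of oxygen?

Intervening on harvest_rate fixes its value directly, overriding its dependence on inflow.
Substituting into the nutrient equation gives nutrient = 4*harvest_rate - 1.
oxygen becomes 12*harvest_rate - 29.
Linear in harvest_rate, so extremes are at the endpoints: harvest_rate = -2 gives oxygen = -53; harvest_rate = 9 gives oxygen = 79.

-53 to 79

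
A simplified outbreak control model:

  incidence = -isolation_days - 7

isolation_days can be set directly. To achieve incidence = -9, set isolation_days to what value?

Solve -isolation_days - 7 = -9: isolation_days = (-9 + 7) / -1 = 2.

isolation_days = 2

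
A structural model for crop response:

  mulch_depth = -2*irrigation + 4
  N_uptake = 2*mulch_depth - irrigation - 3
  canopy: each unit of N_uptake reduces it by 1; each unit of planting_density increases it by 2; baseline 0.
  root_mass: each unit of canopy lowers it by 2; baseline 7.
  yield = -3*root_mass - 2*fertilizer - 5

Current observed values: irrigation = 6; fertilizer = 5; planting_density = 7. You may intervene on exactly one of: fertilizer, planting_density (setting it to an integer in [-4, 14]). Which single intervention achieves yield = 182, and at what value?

Intervening on fertilizer: with other inputs at their observed values, yield = -2*fertilizer + 208. Solving for 182 gives fertilizer = 13, within [-4, 14].
Intervening on planting_density: yield = 12*planting_density + 114. Reaching 182 requires planting_density = 17/3, not an integer.

set fertilizer = 13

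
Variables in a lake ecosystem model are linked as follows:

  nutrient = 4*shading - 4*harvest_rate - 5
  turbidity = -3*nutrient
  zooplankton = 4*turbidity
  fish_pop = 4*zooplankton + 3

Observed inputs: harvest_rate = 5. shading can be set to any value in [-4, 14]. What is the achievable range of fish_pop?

Substituting into the nutrient equation gives nutrient = 4*shading - 25.
turbidity becomes -12*shading + 75.
Substituting into the zooplankton equation gives zooplankton = -48*shading + 300.
Substituting into the fish_pop equation gives fish_pop = -192*shading + 1203.
Linear in shading, so extremes are at the endpoints: shading = -4 gives fish_pop = 1971; shading = 14 gives fish_pop = -1485.

-1485 to 1971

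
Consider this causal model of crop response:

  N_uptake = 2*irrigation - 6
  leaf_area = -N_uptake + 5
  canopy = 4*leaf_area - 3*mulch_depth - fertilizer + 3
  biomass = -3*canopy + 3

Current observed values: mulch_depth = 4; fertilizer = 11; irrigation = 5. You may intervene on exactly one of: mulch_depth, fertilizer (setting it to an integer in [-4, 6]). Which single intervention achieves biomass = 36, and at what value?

set fertilizer = 6

Intervening on mulch_depth: biomass = 9*mulch_depth + 15. Reaching 36 requires mulch_depth = 7/3, not an integer.
Intervening on fertilizer: with other inputs at their observed values, biomass = 3*fertilizer + 18. Solving for 36 gives fertilizer = 6, within [-4, 6].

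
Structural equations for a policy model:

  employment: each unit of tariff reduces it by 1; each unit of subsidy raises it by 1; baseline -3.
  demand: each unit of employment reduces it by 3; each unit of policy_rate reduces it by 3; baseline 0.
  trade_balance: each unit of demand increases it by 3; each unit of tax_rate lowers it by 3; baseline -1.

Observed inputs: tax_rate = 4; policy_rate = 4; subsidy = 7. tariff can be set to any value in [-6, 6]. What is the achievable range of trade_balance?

Substituting into the employment equation gives employment = -tariff + 4.
So demand = 3*tariff - 24.
So trade_balance = 9*tariff - 85.
Linear in tariff, so extremes are at the endpoints: tariff = -6 gives trade_balance = -139; tariff = 6 gives trade_balance = -31.

-139 to -31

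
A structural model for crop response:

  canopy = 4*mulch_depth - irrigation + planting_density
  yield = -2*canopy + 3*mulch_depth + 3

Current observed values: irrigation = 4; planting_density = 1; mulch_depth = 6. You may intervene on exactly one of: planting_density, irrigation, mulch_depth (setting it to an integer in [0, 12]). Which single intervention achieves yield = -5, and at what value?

set irrigation = 12

Intervening on planting_density: yield = -2*planting_density - 19. Reaching -5 requires planting_density = -7, outside [0, 12].
Intervening on irrigation: with other inputs at their observed values, yield = 2*irrigation - 29. Solving for -5 gives irrigation = 12, within [0, 12].
Intervening on mulch_depth: yield = -5*mulch_depth + 9. Reaching -5 requires mulch_depth = 14/5, not an integer.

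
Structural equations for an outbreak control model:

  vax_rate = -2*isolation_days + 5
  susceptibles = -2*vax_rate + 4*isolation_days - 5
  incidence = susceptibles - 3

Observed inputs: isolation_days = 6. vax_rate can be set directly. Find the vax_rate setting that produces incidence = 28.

Intervening on vax_rate fixes its value directly, overriding its dependence on isolation_days.
Substituting into the susceptibles equation gives susceptibles = -2*vax_rate + 19.
This gives incidence = -2*vax_rate + 16.
Solve -2*vax_rate + 16 = 28: vax_rate = (28 - 16) / -2 = -6.

vax_rate = -6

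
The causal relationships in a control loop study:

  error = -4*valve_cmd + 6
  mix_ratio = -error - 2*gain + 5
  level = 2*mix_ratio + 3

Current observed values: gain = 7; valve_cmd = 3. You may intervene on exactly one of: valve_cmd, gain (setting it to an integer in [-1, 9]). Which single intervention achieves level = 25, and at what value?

Intervening on valve_cmd: level = 8*valve_cmd - 27. Reaching 25 requires valve_cmd = 13/2, not an integer.
Intervening on gain: with other inputs at their observed values, level = -4*gain + 25. Solving for 25 gives gain = 0, within [-1, 9].

set gain = 0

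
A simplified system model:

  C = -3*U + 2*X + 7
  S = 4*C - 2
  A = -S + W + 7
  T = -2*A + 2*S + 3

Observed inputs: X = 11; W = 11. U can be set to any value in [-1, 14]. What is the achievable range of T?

Substituting into the C equation gives C = -3*U + 29.
S becomes -12*U + 114.
Substituting into the A equation gives A = 12*U - 96.
So T = -48*U + 423.
Linear in U, so extremes are at the endpoints: U = -1 gives T = 471; U = 14 gives T = -249.

-249 to 471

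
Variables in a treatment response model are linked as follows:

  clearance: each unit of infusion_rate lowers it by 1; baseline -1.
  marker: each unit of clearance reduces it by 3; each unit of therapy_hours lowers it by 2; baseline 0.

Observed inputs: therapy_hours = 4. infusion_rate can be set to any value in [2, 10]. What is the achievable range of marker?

Substituting into the marker equation gives marker = 3*infusion_rate - 5.
Linear in infusion_rate, so extremes are at the endpoints: infusion_rate = 2 gives marker = 1; infusion_rate = 10 gives marker = 25.

1 to 25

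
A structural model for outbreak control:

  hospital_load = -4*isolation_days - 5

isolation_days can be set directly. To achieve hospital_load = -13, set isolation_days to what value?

Solve -4*isolation_days - 5 = -13: isolation_days = (-13 + 5) / -4 = 2.

isolation_days = 2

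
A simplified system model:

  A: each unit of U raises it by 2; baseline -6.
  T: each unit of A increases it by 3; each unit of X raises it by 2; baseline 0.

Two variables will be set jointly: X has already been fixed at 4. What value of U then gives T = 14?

U = 4

With X held at 4:
Substituting into the T equation gives T = 6*U - 10.
Solve 6*U - 10 = 14: U = (14 + 10) / 6 = 4.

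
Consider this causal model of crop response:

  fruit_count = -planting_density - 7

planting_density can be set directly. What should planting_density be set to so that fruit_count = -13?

planting_density = 6

Solve -planting_density - 7 = -13: planting_density = (-13 + 7) / -1 = 6.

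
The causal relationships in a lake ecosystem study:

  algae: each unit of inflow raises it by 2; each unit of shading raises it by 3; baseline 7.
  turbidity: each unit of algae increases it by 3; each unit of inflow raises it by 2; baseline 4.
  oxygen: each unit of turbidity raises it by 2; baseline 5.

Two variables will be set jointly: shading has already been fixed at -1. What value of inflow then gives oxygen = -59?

inflow = -6

With shading held at -1:
Substituting into the algae equation gives algae = 2*inflow + 4.
Substituting into the turbidity equation gives turbidity = 8*inflow + 16.
Substituting into the oxygen equation gives oxygen = 16*inflow + 37.
Solve 16*inflow + 37 = -59: inflow = (-59 - 37) / 16 = -6.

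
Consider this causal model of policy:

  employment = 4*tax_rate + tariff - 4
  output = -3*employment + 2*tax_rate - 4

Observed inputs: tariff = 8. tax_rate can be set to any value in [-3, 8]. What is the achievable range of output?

-96 to 14

Substituting into the employment equation gives employment = 4*tax_rate + 4.
output becomes -10*tax_rate - 16.
Linear in tax_rate, so extremes are at the endpoints: tax_rate = -3 gives output = 14; tax_rate = 8 gives output = -96.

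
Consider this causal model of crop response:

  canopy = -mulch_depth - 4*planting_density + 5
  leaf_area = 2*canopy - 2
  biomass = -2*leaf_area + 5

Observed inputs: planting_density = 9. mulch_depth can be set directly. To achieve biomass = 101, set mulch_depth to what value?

Substituting into the canopy equation gives canopy = -mulch_depth - 31.
leaf_area becomes -2*mulch_depth - 64.
Substituting into the biomass equation gives biomass = 4*mulch_depth + 133.
Solve 4*mulch_depth + 133 = 101: mulch_depth = (101 - 133) / 4 = -8.

mulch_depth = -8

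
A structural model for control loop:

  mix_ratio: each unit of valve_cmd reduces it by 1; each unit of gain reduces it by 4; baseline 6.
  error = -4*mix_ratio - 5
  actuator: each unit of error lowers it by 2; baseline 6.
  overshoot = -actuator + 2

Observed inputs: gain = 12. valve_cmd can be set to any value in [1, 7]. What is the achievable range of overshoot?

330 to 378

Substituting into the mix_ratio equation gives mix_ratio = -valve_cmd - 42.
Substituting into the error equation gives error = 4*valve_cmd + 163.
actuator becomes -8*valve_cmd - 320.
Substituting into the overshoot equation gives overshoot = 8*valve_cmd + 322.
Linear in valve_cmd, so extremes are at the endpoints: valve_cmd = 1 gives overshoot = 330; valve_cmd = 7 gives overshoot = 378.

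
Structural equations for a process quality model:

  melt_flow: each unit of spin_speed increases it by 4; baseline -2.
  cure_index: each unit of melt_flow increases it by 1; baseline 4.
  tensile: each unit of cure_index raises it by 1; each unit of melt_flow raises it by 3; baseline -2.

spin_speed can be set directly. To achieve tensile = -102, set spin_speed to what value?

spin_speed = -6

Substituting into the cure_index equation gives cure_index = 4*spin_speed + 2.
tensile becomes 16*spin_speed - 6.
Solve 16*spin_speed - 6 = -102: spin_speed = (-102 + 6) / 16 = -6.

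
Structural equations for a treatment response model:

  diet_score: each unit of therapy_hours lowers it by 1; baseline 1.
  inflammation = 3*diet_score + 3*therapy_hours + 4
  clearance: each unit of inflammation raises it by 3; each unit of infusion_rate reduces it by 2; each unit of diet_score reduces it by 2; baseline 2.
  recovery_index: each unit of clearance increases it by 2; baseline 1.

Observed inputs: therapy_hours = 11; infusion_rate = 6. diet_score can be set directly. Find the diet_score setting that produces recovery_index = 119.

diet_score = -6

Intervening on diet_score fixes its value directly, overriding its dependence on therapy_hours.
Substituting into the inflammation equation gives inflammation = 3*diet_score + 37.
This gives clearance = 7*diet_score + 101.
Substituting into the recovery_index equation gives recovery_index = 14*diet_score + 203.
Solve 14*diet_score + 203 = 119: diet_score = (119 - 203) / 14 = -6.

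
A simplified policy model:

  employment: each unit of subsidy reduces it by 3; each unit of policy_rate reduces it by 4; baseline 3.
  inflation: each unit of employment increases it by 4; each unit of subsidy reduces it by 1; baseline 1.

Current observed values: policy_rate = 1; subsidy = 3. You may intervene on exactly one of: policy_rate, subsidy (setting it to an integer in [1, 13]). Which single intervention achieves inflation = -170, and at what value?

Intervening on policy_rate: with other inputs at their observed values, inflation = -16*policy_rate - 26. Solving for -170 gives policy_rate = 9, within [1, 13].
Intervening on subsidy: inflation = -13*subsidy - 3. Reaching -170 requires subsidy = 167/13, not an integer.

set policy_rate = 9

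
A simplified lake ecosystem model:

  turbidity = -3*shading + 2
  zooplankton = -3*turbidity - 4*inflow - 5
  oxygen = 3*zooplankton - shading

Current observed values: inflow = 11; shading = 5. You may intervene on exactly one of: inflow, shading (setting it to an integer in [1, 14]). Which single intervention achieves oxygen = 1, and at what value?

set inflow = 8

Intervening on inflow: with other inputs at their observed values, oxygen = -12*inflow + 97. Solving for 1 gives inflow = 8, within [1, 14].
Intervening on shading: oxygen = 26*shading - 165. Reaching 1 requires shading = 83/13, not an integer.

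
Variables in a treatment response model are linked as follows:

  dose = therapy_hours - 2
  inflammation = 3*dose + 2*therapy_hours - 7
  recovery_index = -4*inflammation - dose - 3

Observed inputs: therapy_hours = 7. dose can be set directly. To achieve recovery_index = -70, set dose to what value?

Intervening on dose fixes its value directly, overriding its dependence on therapy_hours.
Substituting into the inflammation equation gives inflammation = 3*dose + 7.
Substituting into the recovery_index equation gives recovery_index = -13*dose - 31.
Solve -13*dose - 31 = -70: dose = (-70 + 31) / -13 = 3.

dose = 3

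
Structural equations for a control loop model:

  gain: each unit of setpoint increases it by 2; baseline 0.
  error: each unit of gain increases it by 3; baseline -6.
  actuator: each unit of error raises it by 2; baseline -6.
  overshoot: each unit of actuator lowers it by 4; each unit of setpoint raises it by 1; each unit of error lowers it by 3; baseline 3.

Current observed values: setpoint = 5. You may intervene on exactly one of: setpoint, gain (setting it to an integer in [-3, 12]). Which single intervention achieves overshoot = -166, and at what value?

set gain = 8

Intervening on setpoint: overshoot = -65*setpoint + 93. Reaching -166 requires setpoint = 259/65, not an integer.
Intervening on gain: with other inputs at their observed values, overshoot = -33*gain + 98. Solving for -166 gives gain = 8, within [-3, 12].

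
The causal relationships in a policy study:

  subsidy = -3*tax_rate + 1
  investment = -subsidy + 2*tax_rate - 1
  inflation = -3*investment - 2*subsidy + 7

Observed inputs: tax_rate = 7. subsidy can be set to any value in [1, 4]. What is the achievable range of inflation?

Intervening on subsidy fixes its value directly, overriding its dependence on tax_rate.
Substituting into the investment equation gives investment = -subsidy + 13.
Substituting into the inflation equation gives inflation = subsidy - 32.
Linear in subsidy, so extremes are at the endpoints: subsidy = 1 gives inflation = -31; subsidy = 4 gives inflation = -28.

-31 to -28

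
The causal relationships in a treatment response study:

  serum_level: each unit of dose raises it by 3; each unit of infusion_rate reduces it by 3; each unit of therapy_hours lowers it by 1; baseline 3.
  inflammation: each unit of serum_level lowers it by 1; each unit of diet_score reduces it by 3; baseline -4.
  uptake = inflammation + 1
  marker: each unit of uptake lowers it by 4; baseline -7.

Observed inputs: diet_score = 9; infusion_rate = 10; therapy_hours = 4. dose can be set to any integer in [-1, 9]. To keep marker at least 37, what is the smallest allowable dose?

dose = 4

Substituting into the serum_level equation gives serum_level = 3*dose - 31.
inflammation becomes -3*dose.
Substituting into the uptake equation gives uptake = -3*dose + 1.
This gives marker = 12*dose - 11.
Require 12*dose - 11 ≥ 37, so dose ≥ 4.
The smallest integer in [-1, 9] satisfying this is 4.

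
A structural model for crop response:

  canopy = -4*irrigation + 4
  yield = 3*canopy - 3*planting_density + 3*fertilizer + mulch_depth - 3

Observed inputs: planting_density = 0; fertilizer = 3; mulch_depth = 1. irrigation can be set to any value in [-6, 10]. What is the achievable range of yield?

Substituting into the yield equation gives yield = -12*irrigation + 19.
Linear in irrigation, so extremes are at the endpoints: irrigation = -6 gives yield = 91; irrigation = 10 gives yield = -101.

-101 to 91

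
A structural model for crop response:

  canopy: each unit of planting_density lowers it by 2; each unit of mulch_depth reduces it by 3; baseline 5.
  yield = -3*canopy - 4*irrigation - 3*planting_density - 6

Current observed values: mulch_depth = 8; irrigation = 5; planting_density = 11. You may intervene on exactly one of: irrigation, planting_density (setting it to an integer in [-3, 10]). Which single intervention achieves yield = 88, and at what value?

Intervening on irrigation: with other inputs at their observed values, yield = -4*irrigation + 84. Solving for 88 gives irrigation = -1, within [-3, 10].
Intervening on planting_density: yield = 3*planting_density + 31. Reaching 88 requires planting_density = 19, outside [-3, 10].

set irrigation = -1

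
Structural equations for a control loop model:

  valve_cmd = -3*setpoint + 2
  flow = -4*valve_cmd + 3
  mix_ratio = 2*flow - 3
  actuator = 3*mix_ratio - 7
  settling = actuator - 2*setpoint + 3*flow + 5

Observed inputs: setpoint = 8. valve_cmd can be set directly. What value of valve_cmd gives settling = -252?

Intervening on valve_cmd fixes its value directly, overriding its dependence on setpoint.
Substituting into the mix_ratio equation gives mix_ratio = -8*valve_cmd + 3.
actuator becomes -24*valve_cmd + 2.
Substituting into the settling equation gives settling = -36*valve_cmd.
Solve -36*valve_cmd = -252: valve_cmd = -252 / -36 = 7.

valve_cmd = 7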